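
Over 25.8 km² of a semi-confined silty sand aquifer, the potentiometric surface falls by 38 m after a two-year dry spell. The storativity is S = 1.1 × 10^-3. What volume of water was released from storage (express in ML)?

A = 25.8 km² = 2.58 × 10^7 m²
ΔV = S × A × Δh = 0.0011 × 2.58 × 10^7 m² × 38 m = 1.078 × 10^6 m³
ΔV = 1.078 × 10^6 m³ = 1078 ML

ΔV ≈ 1080 ML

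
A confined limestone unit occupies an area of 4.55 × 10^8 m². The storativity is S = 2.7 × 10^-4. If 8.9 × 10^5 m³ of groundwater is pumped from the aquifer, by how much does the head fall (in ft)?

Δh = ΔV / (S × A) = 8.9 × 10^5 m³ / (2.7 × 10^-4 × 4.55 × 10^8 m²) = 7.245 m
Δh = 7.245 m = 23.77 ft

Δh ≈ 23.8 ft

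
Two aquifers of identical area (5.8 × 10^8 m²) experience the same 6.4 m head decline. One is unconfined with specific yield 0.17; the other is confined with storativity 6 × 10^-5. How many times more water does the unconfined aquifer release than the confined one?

ΔV_u / ΔV_c ≈ 2830

Unconfined: ΔV_u = Sy × A × Δh = 0.17 × 5.8 × 10^8 × 6.4 = 6.31 × 10^8 m³
Confined: ΔV_c = S × A × Δh = 6 × 10^-5 × 5.8 × 10^8 × 6.4 = 2.227 × 10^5 m³
Ratio = ΔV_u / ΔV_c = Sy / S = 0.17 / 6 × 10^-5 = 2833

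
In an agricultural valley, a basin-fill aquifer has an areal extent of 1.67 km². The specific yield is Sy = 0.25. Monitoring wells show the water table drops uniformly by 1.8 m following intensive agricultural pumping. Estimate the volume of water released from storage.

A = 1.67 km² = 1.67 × 10^6 m²
ΔV = Sy × A × Δh = 0.25 × 1.67 × 10^6 m² × 1.8 m = 7.515 × 10^5 m³

ΔV ≈ 7.51 × 10^5 m³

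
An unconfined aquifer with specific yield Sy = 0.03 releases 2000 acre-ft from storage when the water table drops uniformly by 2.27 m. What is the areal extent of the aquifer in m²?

A ≈ 3.62 × 10^7 m²

ΔV = 2000 acre-ft = 2.467 × 10^6 m³
A = ΔV / (Sy × Δh) = 2.467 × 10^6 / (0.03 × 2.27) = 3.623 × 10^7 m²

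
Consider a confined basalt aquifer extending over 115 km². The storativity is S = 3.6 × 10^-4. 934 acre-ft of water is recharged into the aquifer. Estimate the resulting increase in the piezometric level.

A = 115 km² = 1.15 × 10^8 m²
ΔV = 934 acre-ft = 1.152 × 10^6 m³
Δh = ΔV / (S × A) = 1.152 × 10^6 m³ / (3.6 × 10^-4 × 1.15 × 10^8 m²) = 27.83 m

Δh ≈ 27.8 m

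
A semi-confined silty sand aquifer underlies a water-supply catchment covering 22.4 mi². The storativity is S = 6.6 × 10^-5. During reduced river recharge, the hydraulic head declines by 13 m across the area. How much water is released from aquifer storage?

A = 22.4 mi² = 5.802 × 10^7 m²
ΔV = S × A × Δh = 6.6 × 10^-5 × 5.802 × 10^7 m² × 13 m = 49780 m³

ΔV ≈ 49800 m³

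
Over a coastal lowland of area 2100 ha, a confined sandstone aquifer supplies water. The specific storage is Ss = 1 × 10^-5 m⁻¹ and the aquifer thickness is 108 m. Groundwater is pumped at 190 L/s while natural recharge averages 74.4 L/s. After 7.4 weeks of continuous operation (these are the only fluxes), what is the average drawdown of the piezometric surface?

S = Ss × b = 1 × 10^-5 m⁻¹ × 108 m = 1.08 × 10^-3
A = 2100 ha = 2.1 × 10^7 m²
Net abstraction = 190 − 74.4 = 115.6 L/s
Q_net = 115.6 L/s = 9988 m³/d
t = 7.4 weeks = 51.8 d
ΔV = Q × t = 9988 m³/d × 51.8 d = 5.174 × 10^5 m³
Δh = ΔV / (S × A) = 5.174 × 10^5 / (0.00108 × 2.1 × 10^7) = 22.81 m

Δh ≈ 22.8 m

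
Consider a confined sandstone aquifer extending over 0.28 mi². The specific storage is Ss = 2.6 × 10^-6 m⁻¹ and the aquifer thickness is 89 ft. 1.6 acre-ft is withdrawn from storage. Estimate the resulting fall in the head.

Δh ≈ 38.6 m

b = 89 ft = 27.13 m
S = Ss × b = 2.6 × 10^-6 m⁻¹ × 27.13 m = 7.053 × 10^-5
A = 0.28 mi² = 7.252 × 10^5 m²
ΔV = 1.6 acre-ft = 1974 m³
Δh = ΔV / (S × A) = 1974 m³ / (7.053 × 10^-5 × 7.252 × 10^5 m²) = 38.59 m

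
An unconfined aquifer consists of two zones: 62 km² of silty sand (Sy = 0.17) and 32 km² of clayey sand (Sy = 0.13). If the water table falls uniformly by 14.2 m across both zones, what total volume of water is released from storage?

ΔV ≈ 2.09 × 10^8 m³

A₁ = 62 km² = 6.2 × 10^7 m²; A₂ = 32 km² = 3.2 × 10^7 m²
ΔV₁ = 0.17 × 6.2 × 10^7 × 14.2 = 1.497 × 10^8 m³
ΔV₂ = 0.13 × 3.2 × 10^7 × 14.2 = 5.907 × 10^7 m³
ΔV = ΔV₁ + ΔV₂ = 2.087 × 10^8 m³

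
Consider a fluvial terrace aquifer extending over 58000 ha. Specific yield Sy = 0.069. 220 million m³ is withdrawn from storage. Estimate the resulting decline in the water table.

A = 58000 ha = 5.8 × 10^8 m²
ΔV = 220 million m³ = 2.2 × 10^8 m³
Δh = ΔV / (Sy × A) = 2.2 × 10^8 m³ / (0.069 × 5.8 × 10^8 m²) = 5.497 m

Δh ≈ 5.5 m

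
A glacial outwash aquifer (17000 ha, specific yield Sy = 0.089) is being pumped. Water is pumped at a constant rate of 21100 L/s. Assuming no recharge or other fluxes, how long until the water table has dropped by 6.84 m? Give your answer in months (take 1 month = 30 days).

t ≈ 1.89 months

A = 17000 ha = 1.7 × 10^8 m²
ΔV = Sy × A × Δh = 0.089 × 1.7 × 10^8 × 6.84 = 1.035 × 10^8 m³
Q = 21100 L/s = 1.823 × 10^6 m³/d
t = ΔV / Q = 1.035 × 10^8 m³ / 1.823 × 10^6 m³/d = 56.77 d
t = 56.77 d ≈ 1.892 months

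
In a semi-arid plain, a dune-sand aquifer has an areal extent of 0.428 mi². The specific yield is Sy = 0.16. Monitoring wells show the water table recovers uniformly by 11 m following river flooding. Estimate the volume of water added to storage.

A = 0.428 mi² = 1.109 × 10^6 m²
ΔV = Sy × A × Δh = 0.16 × 1.109 × 10^6 m² × 11 m = 1.951 × 10^6 m³

ΔV ≈ 1.95 × 10^6 m³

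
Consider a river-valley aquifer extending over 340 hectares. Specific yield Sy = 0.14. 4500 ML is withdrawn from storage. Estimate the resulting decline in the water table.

Δh ≈ 9.45 m

A = 340 hectares = 3.4 × 10^6 m²
ΔV = 4500 ML = 4.5 × 10^6 m³
Δh = ΔV / (Sy × A) = 4.5 × 10^6 m³ / (0.14 × 3.4 × 10^6 m²) = 9.454 m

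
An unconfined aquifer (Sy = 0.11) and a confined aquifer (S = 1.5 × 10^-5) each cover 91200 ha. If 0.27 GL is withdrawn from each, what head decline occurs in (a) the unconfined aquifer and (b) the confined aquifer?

A = 91200 ha = 9.12 × 10^8 m²
ΔV = 0.27 GL = 2.7 × 10^5 m³
Unconfined: Δh_u = ΔV/(Sy·A) = 2.7 × 10^5/(0.11 × 9.12 × 10^8) = 0.002691 m
Confined: Δh_c = ΔV/(S·A) = 2.7 × 10^5/(1.5 × 10^-5 × 9.12 × 10^8) = 19.74 m

Δh_u ≈ 0.00269 m; Δh_c ≈ 19.7 m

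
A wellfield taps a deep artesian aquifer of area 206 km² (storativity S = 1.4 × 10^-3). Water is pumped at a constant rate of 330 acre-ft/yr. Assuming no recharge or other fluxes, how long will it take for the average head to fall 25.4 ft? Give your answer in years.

t ≈ 5.49 years

A = 206 km² = 2.06 × 10^8 m²
Δh = 25.4 ft = 7.742 m
ΔV = S × A × Δh = 0.0014 × 2.06 × 10^8 × 7.742 = 2.233 × 10^6 m³
Q = 330 acre-ft/yr = 1115 m³/d
t = ΔV / Q = 2.233 × 10^6 m³ / 1115 m³/d = 2002 d
t = 2002 d ≈ 5.485 years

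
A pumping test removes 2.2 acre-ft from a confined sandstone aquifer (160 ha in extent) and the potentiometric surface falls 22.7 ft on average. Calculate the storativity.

A = 160 ha = 1.6 × 10^6 m²
Δh = 22.7 ft = 6.919 m
ΔV = 2.2 acre-ft = 2714 m³
S = ΔV / (A × Δh) = 2714 m³ / (1.6 × 10^6 m² × 6.919 m) = 2.451 × 10^-4

S ≈ 2.5 × 10^-4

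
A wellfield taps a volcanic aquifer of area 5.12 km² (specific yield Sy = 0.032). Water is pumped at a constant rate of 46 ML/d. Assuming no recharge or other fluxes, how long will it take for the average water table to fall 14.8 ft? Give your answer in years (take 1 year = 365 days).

A = 5.12 km² = 5.12 × 10^6 m²
Δh = 14.8 ft = 4.511 m
ΔV = Sy × A × Δh = 0.032 × 5.12 × 10^6 × 4.511 = 7.391 × 10^5 m³
Q = 46 ML/d = 46000 m³/d
t = ΔV / Q = 7.391 × 10^5 m³ / 46000 m³/d = 16.07 d
t = 16.07 d ≈ 0.04402 years

t ≈ 0.044 years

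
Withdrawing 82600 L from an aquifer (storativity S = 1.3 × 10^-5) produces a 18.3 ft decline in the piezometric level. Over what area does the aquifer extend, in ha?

Δh = 18.3 ft = 5.578 m
ΔV = 82600 L = 82.6 m³
A = ΔV / (S × Δh) = 82.6 / (1.3 × 10^-5 × 5.578) = 1.139 × 10^6 m²
A = 1.139 × 10^6 m² = 113.9 ha

A ≈ 114 ha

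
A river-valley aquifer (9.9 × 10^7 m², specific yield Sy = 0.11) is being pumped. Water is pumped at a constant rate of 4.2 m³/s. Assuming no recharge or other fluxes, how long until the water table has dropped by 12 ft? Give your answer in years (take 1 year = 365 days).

Δh = 12 ft = 3.658 m
ΔV = Sy × A × Δh = 0.11 × 9.9 × 10^7 × 3.658 = 3.983 × 10^7 m³
Q = 4.2 m³/s = 3.629 × 10^5 m³/d
t = ΔV / Q = 3.983 × 10^7 m³ / 3.629 × 10^5 m³/d = 109.8 d
t = 109.8 d ≈ 0.3007 years

t ≈ 0.301 years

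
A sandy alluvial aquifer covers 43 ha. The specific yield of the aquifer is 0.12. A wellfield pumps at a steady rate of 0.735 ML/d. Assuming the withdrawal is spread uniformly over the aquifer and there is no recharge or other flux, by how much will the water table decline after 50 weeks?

A = 43 ha = 4.3 × 10^5 m²
Q = 0.735 ML/d = 735 m³/d
t = 50 weeks = 350 d
ΔV = Q × t = 735 m³/d × 350 d = 2.572 × 10^5 m³
Δh = ΔV / (Sy × A) = 2.572 × 10^5 / (0.12 × 4.3 × 10^5) = 4.985 m

Δh ≈ 4.99 m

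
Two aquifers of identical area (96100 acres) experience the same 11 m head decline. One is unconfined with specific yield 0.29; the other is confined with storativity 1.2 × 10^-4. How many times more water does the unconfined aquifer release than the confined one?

A = 96100 acres = 3.889 × 10^8 m²
Unconfined: ΔV_u = Sy × A × Δh = 0.29 × 3.889 × 10^8 × 11 = 1.241 × 10^9 m³
Confined: ΔV_c = S × A × Δh = 1.2 × 10^-4 × 3.889 × 10^8 × 11 = 5.134 × 10^5 m³
Ratio = ΔV_u / ΔV_c = Sy / S = 0.29 / 1.2 × 10^-4 = 2417

ΔV_u / ΔV_c ≈ 2420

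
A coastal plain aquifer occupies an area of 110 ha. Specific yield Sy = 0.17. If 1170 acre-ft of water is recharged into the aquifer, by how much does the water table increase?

A = 110 ha = 1.1 × 10^6 m²
ΔV = 1170 acre-ft = 1.443 × 10^6 m³
Δh = ΔV / (Sy × A) = 1.443 × 10^6 m³ / (0.17 × 1.1 × 10^6 m²) = 7.718 m

Δh ≈ 7.72 m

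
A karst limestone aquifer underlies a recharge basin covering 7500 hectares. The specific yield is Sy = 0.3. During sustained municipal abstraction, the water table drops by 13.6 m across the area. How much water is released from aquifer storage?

ΔV ≈ 3.06 × 10^8 m³

A = 7500 hectares = 7.5 × 10^7 m²
ΔV = Sy × A × Δh = 0.3 × 7.5 × 10^7 m² × 13.6 m = 3.06 × 10^8 m³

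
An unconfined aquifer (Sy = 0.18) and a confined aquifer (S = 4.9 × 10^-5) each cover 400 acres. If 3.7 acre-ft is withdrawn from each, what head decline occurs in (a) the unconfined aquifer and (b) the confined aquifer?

A = 400 acres = 1.619 × 10^6 m²
ΔV = 3.7 acre-ft = 4564 m³
Unconfined: Δh_u = ΔV/(Sy·A) = 4564/(0.18 × 1.619 × 10^6) = 0.01566 m
Confined: Δh_c = ΔV/(S·A) = 4564/(4.9 × 10^-5 × 1.619 × 10^6) = 57.54 m

Δh_u ≈ 0.0157 m; Δh_c ≈ 57.5 m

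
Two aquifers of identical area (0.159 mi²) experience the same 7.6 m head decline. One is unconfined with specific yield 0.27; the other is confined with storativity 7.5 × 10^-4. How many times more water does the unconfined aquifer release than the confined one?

ΔV_u / ΔV_c ≈ 360

A = 0.159 mi² = 4.118 × 10^5 m²
Unconfined: ΔV_u = Sy × A × Δh = 0.27 × 4.118 × 10^5 × 7.6 = 8.45 × 10^5 m³
Confined: ΔV_c = S × A × Δh = 7.5 × 10^-4 × 4.118 × 10^5 × 7.6 = 2347 m³
Ratio = ΔV_u / ΔV_c = Sy / S = 0.27 / 7.5 × 10^-4 = 360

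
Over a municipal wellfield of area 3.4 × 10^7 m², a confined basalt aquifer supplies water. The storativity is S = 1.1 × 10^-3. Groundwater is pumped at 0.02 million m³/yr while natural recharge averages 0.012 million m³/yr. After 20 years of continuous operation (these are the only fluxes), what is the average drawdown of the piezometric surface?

Net abstraction = 0.02 − 0.012 = 0.008 million m³/yr
Q_net = 0.008 million m³/yr = 21.92 m³/d
t = 20 years = 7300 d
ΔV = Q × t = 21.92 m³/d × 7300 d = 1.6 × 10^5 m³
Δh = ΔV / (S × A) = 1.6 × 10^5 / (0.0011 × 3.4 × 10^7) = 4.278 m

Δh ≈ 4.28 m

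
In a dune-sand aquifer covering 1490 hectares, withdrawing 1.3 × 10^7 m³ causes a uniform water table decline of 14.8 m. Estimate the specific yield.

Sy ≈ 0.059

A = 1490 hectares = 1.49 × 10^7 m²
Sy = ΔV / (A × Δh) = 1.3 × 10^7 m³ / (1.49 × 10^7 m² × 14.8 m) = 0.05895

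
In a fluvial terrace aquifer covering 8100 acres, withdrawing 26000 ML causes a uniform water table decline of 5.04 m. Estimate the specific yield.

A = 8100 acres = 3.278 × 10^7 m²
ΔV = 26000 ML = 2.6 × 10^7 m³
Sy = ΔV / (A × Δh) = 2.6 × 10^7 m³ / (3.278 × 10^7 m² × 5.04 m) = 0.1574

Sy ≈ 0.16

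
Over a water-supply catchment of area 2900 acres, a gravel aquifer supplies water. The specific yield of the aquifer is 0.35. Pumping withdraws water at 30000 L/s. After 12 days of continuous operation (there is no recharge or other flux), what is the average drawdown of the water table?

Δh ≈ 7.57 m

A = 2900 acres = 1.174 × 10^7 m²
Q = 30000 L/s = 2.592 × 10^6 m³/d
ΔV = Q × t = 2.592 × 10^6 m³/d × 12 d = 3.11 × 10^7 m³
Δh = ΔV / (Sy × A) = 3.11 × 10^7 / (0.35 × 1.174 × 10^7) = 7.572 m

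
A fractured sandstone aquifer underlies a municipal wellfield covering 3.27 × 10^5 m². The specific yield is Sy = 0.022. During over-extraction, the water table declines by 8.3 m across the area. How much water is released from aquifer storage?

ΔV = Sy × A × Δh = 0.022 × 3.27 × 10^5 m² × 8.3 m = 59710 m³

ΔV ≈ 59700 m³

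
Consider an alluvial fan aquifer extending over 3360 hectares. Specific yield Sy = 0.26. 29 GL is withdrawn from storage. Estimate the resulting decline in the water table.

Δh ≈ 3.32 m

A = 3360 hectares = 3.36 × 10^7 m²
ΔV = 29 GL = 2.9 × 10^7 m³
Δh = ΔV / (Sy × A) = 2.9 × 10^7 m³ / (0.26 × 3.36 × 10^7 m²) = 3.32 m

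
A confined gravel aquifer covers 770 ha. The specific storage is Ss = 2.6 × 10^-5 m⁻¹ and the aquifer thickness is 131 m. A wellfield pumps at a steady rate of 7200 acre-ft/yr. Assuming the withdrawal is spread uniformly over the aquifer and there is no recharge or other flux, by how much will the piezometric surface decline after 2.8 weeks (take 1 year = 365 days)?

S = Ss × b = 2.6 × 10^-5 m⁻¹ × 131 m = 3.406 × 10^-3
A = 770 ha = 7.7 × 10^6 m²
Q = 7200 acre-ft/yr = 24330 m³/d
t = 2.8 weeks = 19.6 d
ΔV = Q × t = 24330 m³/d × 19.6 d = 4.769 × 10^5 m³
Δh = ΔV / (S × A) = 4.769 × 10^5 / (0.003406 × 7.7 × 10^6) = 18.18 m

Δh ≈ 18.2 m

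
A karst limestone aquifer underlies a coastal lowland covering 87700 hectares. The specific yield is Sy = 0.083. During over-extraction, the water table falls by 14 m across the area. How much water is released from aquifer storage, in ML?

A = 87700 hectares = 8.77 × 10^8 m²
ΔV = Sy × A × Δh = 0.083 × 8.77 × 10^8 m² × 14 m = 1.019 × 10^9 m³
ΔV = 1.019 × 10^9 m³ = 1.019 × 10^6 ML

ΔV ≈ 1.02 × 10^6 ML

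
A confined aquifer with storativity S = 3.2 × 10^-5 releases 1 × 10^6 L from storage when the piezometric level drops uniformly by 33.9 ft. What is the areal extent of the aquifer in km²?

Δh = 33.9 ft = 10.33 m
ΔV = 1 × 10^6 L = 1000 m³
A = ΔV / (S × Δh) = 1000 / (3.2 × 10^-5 × 10.33) = 3.024 × 10^6 m²
A = 3.024 × 10^6 m² = 3.024 km²

A ≈ 3.02 km²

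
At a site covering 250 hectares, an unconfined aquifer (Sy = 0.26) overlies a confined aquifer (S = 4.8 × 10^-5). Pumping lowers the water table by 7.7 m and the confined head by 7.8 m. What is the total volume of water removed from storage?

ΔV ≈ 5.01 × 10^6 m³

A = 250 hectares = 2.5 × 10^6 m²
Unconfined: ΔV_u = Sy × A × Δh_u = 0.26 × 2.5 × 10^6 × 7.7 = 5.005 × 10^6 m³
Confined: ΔV_c = S × A × Δh_c = 4.8 × 10^-5 × 2.5 × 10^6 × 7.8 = 936 m³
Total ΔV = 5.005 × 10^6 + 936 = 5.006 × 10^6 m³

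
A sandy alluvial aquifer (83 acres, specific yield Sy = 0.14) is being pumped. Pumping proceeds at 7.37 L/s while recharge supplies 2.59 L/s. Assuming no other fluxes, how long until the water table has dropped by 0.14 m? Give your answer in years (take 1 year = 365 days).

A = 83 acres = 3.359 × 10^5 m²
ΔV = Sy × A × Δh = 0.14 × 3.359 × 10^5 × 0.14 = 6583 m³
Net withdrawal = 7.37 − 2.59 = 4.78 L/s = 413 m³/d
t = ΔV / Q = 6583 m³ / 413 m³/d = 15.94 d
t = 15.94 d ≈ 0.04367 years

t ≈ 0.0437 years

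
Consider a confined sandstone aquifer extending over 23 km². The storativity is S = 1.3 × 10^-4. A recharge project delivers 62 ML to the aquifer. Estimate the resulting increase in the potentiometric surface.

A = 23 km² = 2.3 × 10^7 m²
ΔV = 62 ML = 62000 m³
Δh = ΔV / (S × A) = 62000 m³ / (1.3 × 10^-4 × 2.3 × 10^7 m²) = 20.74 m

Δh ≈ 20.7 m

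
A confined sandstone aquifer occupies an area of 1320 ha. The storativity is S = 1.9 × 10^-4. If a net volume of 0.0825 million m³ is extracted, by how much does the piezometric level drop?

Δh ≈ 32.9 m

A = 1320 ha = 1.32 × 10^7 m²
ΔV = 0.0825 million m³ = 82500 m³
Δh = ΔV / (S × A) = 82500 m³ / (1.9 × 10^-4 × 1.32 × 10^7 m²) = 32.89 m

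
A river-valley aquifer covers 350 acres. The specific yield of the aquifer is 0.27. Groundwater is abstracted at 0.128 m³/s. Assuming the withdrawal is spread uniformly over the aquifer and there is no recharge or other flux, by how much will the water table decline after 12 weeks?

A = 350 acres = 1.416 × 10^6 m²
Q = 0.128 m³/s = 11060 m³/d
t = 12 weeks = 84 d
ΔV = Q × t = 11060 m³/d × 84 d = 9.29 × 10^5 m³
Δh = ΔV / (Sy × A) = 9.29 × 10^5 / (0.27 × 1.416 × 10^6) = 2.429 m

Δh ≈ 2.43 m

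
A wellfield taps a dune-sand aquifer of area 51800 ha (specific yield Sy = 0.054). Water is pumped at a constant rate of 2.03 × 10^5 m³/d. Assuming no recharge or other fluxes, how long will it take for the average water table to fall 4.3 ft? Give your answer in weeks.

t ≈ 25.8 weeks

A = 51800 ha = 5.18 × 10^8 m²
Δh = 4.3 ft = 1.311 m
ΔV = Sy × A × Δh = 0.054 × 5.18 × 10^8 × 1.311 = 3.666 × 10^7 m³
t = ΔV / Q = 3.666 × 10^7 m³ / 2.03 × 10^5 m³/d = 180.6 d
t = 180.6 d ≈ 25.8 weeks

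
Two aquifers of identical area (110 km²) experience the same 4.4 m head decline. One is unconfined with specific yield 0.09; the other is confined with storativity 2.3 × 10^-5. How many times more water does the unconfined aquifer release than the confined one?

ΔV_u / ΔV_c ≈ 3910

A = 110 km² = 1.1 × 10^8 m²
Unconfined: ΔV_u = Sy × A × Δh = 0.09 × 1.1 × 10^8 × 4.4 = 4.356 × 10^7 m³
Confined: ΔV_c = S × A × Δh = 2.3 × 10^-5 × 1.1 × 10^8 × 4.4 = 11130 m³
Ratio = ΔV_u / ΔV_c = Sy / S = 0.09 / 2.3 × 10^-5 = 3913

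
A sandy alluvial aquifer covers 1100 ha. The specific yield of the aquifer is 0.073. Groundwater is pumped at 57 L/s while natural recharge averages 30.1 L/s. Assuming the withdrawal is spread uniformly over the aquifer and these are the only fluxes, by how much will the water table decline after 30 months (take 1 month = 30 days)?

Δh ≈ 2.6 m

A = 1100 ha = 1.1 × 10^7 m²
Net abstraction = 57 − 30.1 = 26.9 L/s
Q_net = 26.9 L/s = 2324 m³/d
t = 30 months = 900 d
ΔV = Q × t = 2324 m³/d × 900 d = 2.092 × 10^6 m³
Δh = ΔV / (Sy × A) = 2.092 × 10^6 / (0.073 × 1.1 × 10^7) = 2.605 m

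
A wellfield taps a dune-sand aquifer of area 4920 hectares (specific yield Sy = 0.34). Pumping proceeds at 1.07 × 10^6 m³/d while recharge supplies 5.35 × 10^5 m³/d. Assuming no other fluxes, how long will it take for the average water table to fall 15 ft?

t ≈ 143 days

A = 4920 hectares = 4.92 × 10^7 m²
Δh = 15 ft = 4.572 m
ΔV = Sy × A × Δh = 0.34 × 4.92 × 10^7 × 4.572 = 7.648 × 10^7 m³
Net withdrawal = 1.07 × 10^6 − 5.35 × 10^5 = 5.35 × 10^5 m³/d
t = ΔV / Q = 7.648 × 10^7 m³ / 5.35 × 10^5 m³/d = 143 d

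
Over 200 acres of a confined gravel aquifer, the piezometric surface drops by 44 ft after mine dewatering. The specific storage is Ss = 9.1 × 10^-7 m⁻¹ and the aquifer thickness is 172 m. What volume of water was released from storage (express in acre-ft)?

S = Ss × b = 9.1 × 10^-7 m⁻¹ × 172 m = 1.565 × 10^-4
A = 200 acres = 8.094 × 10^5 m²
Δh = 44 ft = 13.41 m
ΔV = S × A × Δh = 1.565 × 10^-4 × 8.094 × 10^5 m² × 13.41 m = 1699 m³
ΔV = 1699 m³ = 1.377 acre-ft

ΔV ≈ 1.38 acre-ft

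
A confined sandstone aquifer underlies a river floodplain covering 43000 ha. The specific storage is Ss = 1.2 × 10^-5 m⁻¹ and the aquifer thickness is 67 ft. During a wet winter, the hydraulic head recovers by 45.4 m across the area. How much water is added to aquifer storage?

ΔV ≈ 4.78 × 10^6 m³

b = 67 ft = 20.42 m
S = Ss × b = 1.2 × 10^-5 m⁻¹ × 20.42 m = 2.451 × 10^-4
A = 43000 ha = 4.3 × 10^8 m²
ΔV = S × A × Δh = 2.451 × 10^-4 × 4.3 × 10^8 m² × 45.4 m = 4.784 × 10^6 m³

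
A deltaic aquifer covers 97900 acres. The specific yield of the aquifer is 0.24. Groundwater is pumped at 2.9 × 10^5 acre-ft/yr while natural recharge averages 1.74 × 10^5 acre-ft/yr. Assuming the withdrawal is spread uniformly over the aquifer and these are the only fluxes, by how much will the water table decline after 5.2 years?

A = 97900 acres = 3.962 × 10^8 m²
Net abstraction = 2.9 × 10^5 − 1.74 × 10^5 = 1.16 × 10^5 acre-ft/yr
Q_net = 1.16 × 10^5 acre-ft/yr = 3.92 × 10^5 m³/d
t = 5.2 years = 1898 d
ΔV = Q × t = 3.92 × 10^5 m³/d × 1898 d = 7.44 × 10^8 m³
Δh = ΔV / (Sy × A) = 7.44 × 10^8 / (0.24 × 3.962 × 10^8) = 7.825 m

Δh ≈ 7.82 m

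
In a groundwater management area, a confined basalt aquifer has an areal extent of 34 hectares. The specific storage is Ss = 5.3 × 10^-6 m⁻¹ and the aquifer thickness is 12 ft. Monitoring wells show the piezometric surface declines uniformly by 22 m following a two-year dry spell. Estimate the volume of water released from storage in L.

b = 12 ft = 3.658 m
S = Ss × b = 5.3 × 10^-6 m⁻¹ × 3.658 m = 1.939 × 10^-5
A = 34 hectares = 3.4 × 10^5 m²
ΔV = S × A × Δh = 1.939 × 10^-5 × 3.4 × 10^5 m² × 22 m = 145 m³
ΔV = 145 m³ = 1.45 × 10^5 L

ΔV ≈ 1.45 × 10^5 L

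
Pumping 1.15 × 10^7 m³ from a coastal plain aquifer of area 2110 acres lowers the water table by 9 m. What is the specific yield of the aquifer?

Sy ≈ 0.15

A = 2110 acres = 8.539 × 10^6 m²
Sy = ΔV / (A × Δh) = 1.15 × 10^7 m³ / (8.539 × 10^6 m² × 9 m) = 0.1496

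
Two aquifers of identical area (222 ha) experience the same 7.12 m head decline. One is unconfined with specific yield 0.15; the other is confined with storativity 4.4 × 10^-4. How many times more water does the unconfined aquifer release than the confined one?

ΔV_u / ΔV_c ≈ 341

A = 222 ha = 2.22 × 10^6 m²
Unconfined: ΔV_u = Sy × A × Δh = 0.15 × 2.22 × 10^6 × 7.12 = 2.371 × 10^6 m³
Confined: ΔV_c = S × A × Δh = 4.4 × 10^-4 × 2.22 × 10^6 × 7.12 = 6955 m³
Ratio = ΔV_u / ΔV_c = Sy / S = 0.15 / 4.4 × 10^-4 = 340.9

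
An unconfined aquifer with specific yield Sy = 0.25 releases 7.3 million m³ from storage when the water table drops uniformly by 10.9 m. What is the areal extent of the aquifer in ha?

ΔV = 7.3 million m³ = 7.3 × 10^6 m³
A = ΔV / (Sy × Δh) = 7.3 × 10^6 / (0.25 × 10.9) = 2.679 × 10^6 m²
A = 2.679 × 10^6 m² = 267.9 ha

A ≈ 268 ha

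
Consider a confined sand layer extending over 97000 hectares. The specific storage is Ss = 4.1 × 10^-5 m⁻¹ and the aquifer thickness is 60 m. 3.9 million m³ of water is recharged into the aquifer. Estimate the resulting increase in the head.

Δh ≈ 1.63 m

S = Ss × b = 4.1 × 10^-5 m⁻¹ × 60 m = 2.46 × 10^-3
A = 97000 hectares = 9.7 × 10^8 m²
ΔV = 3.9 million m³ = 3.9 × 10^6 m³
Δh = ΔV / (S × A) = 3.9 × 10^6 m³ / (0.00246 × 9.7 × 10^8 m²) = 1.634 m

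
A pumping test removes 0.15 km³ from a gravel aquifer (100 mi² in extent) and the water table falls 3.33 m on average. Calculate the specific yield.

A = 100 mi² = 2.59 × 10^8 m²
ΔV = 0.15 km³ = 1.5 × 10^8 m³
Sy = ΔV / (A × Δh) = 1.5 × 10^8 m³ / (2.59 × 10^8 m² × 3.33 m) = 0.1739

Sy ≈ 0.17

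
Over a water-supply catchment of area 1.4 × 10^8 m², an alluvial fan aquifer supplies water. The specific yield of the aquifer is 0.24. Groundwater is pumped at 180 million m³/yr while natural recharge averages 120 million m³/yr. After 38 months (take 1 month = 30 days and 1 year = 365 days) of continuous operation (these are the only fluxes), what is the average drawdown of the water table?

Δh ≈ 5.58 m

Net abstraction = 180 − 120 = 60 million m³/yr
Q_net = 60 million m³/yr = 1.644 × 10^5 m³/d
t = 38 months = 1140 d
ΔV = Q × t = 1.644 × 10^5 m³/d × 1140 d = 1.874 × 10^8 m³
Δh = ΔV / (Sy × A) = 1.874 × 10^8 / (0.24 × 1.4 × 10^8) = 5.577 m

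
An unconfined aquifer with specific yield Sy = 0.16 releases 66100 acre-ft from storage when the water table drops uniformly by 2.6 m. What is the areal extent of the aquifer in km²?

ΔV = 66100 acre-ft = 8.153 × 10^7 m³
A = ΔV / (Sy × Δh) = 8.153 × 10^7 / (0.16 × 2.6) = 1.96 × 10^8 m²
A = 1.96 × 10^8 m² = 196 km²

A ≈ 196 km²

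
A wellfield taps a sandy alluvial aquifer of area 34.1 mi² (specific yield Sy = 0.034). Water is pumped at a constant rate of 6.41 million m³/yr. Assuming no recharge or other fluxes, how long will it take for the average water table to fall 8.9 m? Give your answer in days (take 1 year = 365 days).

t ≈ 1520 days

A = 34.1 mi² = 8.832 × 10^7 m²
ΔV = Sy × A × Δh = 0.034 × 8.832 × 10^7 × 8.9 = 2.673 × 10^7 m³
Q = 6.41 million m³/yr = 17560 m³/d
t = ΔV / Q = 2.673 × 10^7 m³ / 17560 m³/d = 1522 d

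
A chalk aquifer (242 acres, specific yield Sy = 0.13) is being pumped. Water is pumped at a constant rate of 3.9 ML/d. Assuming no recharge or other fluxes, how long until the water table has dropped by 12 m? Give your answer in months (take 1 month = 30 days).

A = 242 acres = 9.793 × 10^5 m²
ΔV = Sy × A × Δh = 0.13 × 9.793 × 10^5 × 12 = 1.528 × 10^6 m³
Q = 3.9 ML/d = 3900 m³/d
t = ΔV / Q = 1.528 × 10^6 m³ / 3900 m³/d = 391.7 d
t = 391.7 d ≈ 13.06 months

t ≈ 13.1 months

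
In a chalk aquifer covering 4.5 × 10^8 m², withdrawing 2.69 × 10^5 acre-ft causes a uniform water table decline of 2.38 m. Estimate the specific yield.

Sy ≈ 0.31

ΔV = 2.69 × 10^5 acre-ft = 3.318 × 10^8 m³
Sy = ΔV / (A × Δh) = 3.318 × 10^8 m³ / (4.5 × 10^8 m² × 2.38 m) = 0.3098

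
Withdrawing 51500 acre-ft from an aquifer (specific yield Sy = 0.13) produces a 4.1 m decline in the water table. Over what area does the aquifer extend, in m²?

ΔV = 51500 acre-ft = 6.352 × 10^7 m³
A = ΔV / (Sy × Δh) = 6.352 × 10^7 / (0.13 × 4.1) = 1.192 × 10^8 m²

A ≈ 1.19 × 10^8 m²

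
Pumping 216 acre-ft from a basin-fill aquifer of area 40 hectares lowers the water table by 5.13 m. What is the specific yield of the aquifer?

A = 40 hectares = 4 × 10^5 m²
ΔV = 216 acre-ft = 2.664 × 10^5 m³
Sy = ΔV / (A × Δh) = 2.664 × 10^5 m³ / (4 × 10^5 m² × 5.13 m) = 0.1298

Sy ≈ 0.13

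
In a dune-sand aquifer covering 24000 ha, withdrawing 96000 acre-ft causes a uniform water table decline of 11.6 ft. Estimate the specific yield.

A = 24000 ha = 2.4 × 10^8 m²
Δh = 11.6 ft = 3.536 m
ΔV = 96000 acre-ft = 1.184 × 10^8 m³
Sy = ΔV / (A × Δh) = 1.184 × 10^8 m³ / (2.4 × 10^8 m² × 3.536 m) = 0.1395

Sy ≈ 0.14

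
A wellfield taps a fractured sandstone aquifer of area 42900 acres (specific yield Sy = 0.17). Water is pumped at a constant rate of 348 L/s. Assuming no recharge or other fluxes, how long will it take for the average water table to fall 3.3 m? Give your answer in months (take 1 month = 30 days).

t ≈ 108 months

A = 42900 acres = 1.736 × 10^8 m²
ΔV = Sy × A × Δh = 0.17 × 1.736 × 10^8 × 3.3 = 9.74 × 10^7 m³
Q = 348 L/s = 30070 m³/d
t = ΔV / Q = 9.74 × 10^7 m³ / 30070 m³/d = 3239 d
t = 3239 d ≈ 108 months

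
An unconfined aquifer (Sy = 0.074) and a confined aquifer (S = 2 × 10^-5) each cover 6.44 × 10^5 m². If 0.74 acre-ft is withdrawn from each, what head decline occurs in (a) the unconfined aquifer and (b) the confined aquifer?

ΔV = 0.74 acre-ft = 912.8 m³
Unconfined: Δh_u = ΔV/(Sy·A) = 912.8/(0.074 × 6.44 × 10^5) = 0.01915 m
Confined: Δh_c = ΔV/(S·A) = 912.8/(2 × 10^-5 × 6.44 × 10^5) = 70.87 m

Δh_u ≈ 0.0192 m; Δh_c ≈ 70.9 m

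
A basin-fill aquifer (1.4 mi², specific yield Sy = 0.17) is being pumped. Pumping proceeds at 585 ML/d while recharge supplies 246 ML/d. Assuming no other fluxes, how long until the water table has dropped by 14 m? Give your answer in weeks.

A = 1.4 mi² = 3.626 × 10^6 m²
ΔV = Sy × A × Δh = 0.17 × 3.626 × 10^6 × 14 = 8.63 × 10^6 m³
Net withdrawal = 585 − 246 = 339 ML/d = 3.39 × 10^5 m³/d
t = ΔV / Q = 8.63 × 10^6 m³ / 3.39 × 10^5 m³/d = 25.46 d
t = 25.46 d ≈ 3.637 weeks

t ≈ 3.64 weeks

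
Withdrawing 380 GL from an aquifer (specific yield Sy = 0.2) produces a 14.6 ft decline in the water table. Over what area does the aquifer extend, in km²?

A ≈ 427 km²

Δh = 14.6 ft = 4.45 m
ΔV = 380 GL = 3.8 × 10^8 m³
A = ΔV / (Sy × Δh) = 3.8 × 10^8 / (0.2 × 4.45) = 4.27 × 10^8 m²
A = 4.27 × 10^8 m² = 427 km²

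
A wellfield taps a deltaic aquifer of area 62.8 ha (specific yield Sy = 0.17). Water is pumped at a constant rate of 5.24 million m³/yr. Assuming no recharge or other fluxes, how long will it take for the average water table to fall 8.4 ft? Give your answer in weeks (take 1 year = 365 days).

t ≈ 2.72 weeks

A = 62.8 ha = 6.28 × 10^5 m²
Δh = 8.4 ft = 2.56 m
ΔV = Sy × A × Δh = 0.17 × 6.28 × 10^5 × 2.56 = 2.733 × 10^5 m³
Q = 5.24 million m³/yr = 14360 m³/d
t = ΔV / Q = 2.733 × 10^5 m³ / 14360 m³/d = 19.04 d
t = 19.04 d ≈ 2.72 weeks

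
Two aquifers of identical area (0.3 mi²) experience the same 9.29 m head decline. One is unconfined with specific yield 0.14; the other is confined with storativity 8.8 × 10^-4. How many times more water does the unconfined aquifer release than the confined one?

ΔV_u / ΔV_c ≈ 159

A = 0.3 mi² = 7.77 × 10^5 m²
Unconfined: ΔV_u = Sy × A × Δh = 0.14 × 7.77 × 10^5 × 9.29 = 1.011 × 10^6 m³
Confined: ΔV_c = S × A × Δh = 8.8 × 10^-4 × 7.77 × 10^5 × 9.29 = 6352 m³
Ratio = ΔV_u / ΔV_c = Sy / S = 0.14 / 8.8 × 10^-4 = 159.1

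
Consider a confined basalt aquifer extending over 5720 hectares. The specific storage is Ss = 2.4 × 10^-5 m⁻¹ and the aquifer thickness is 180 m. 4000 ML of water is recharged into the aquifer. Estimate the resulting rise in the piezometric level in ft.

Δh ≈ 53.1 ft

S = Ss × b = 2.4 × 10^-5 m⁻¹ × 180 m = 4.32 × 10^-3
A = 5720 hectares = 5.72 × 10^7 m²
ΔV = 4000 ML = 4 × 10^6 m³
Δh = ΔV / (S × A) = 4 × 10^6 m³ / (0.00432 × 5.72 × 10^7 m²) = 16.19 m
Δh = 16.19 m = 53.11 ft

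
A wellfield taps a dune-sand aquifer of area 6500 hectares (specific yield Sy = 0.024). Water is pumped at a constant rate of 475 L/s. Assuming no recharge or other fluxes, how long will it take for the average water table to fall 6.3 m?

t ≈ 239 days

A = 6500 hectares = 6.5 × 10^7 m²
ΔV = Sy × A × Δh = 0.024 × 6.5 × 10^7 × 6.3 = 9.828 × 10^6 m³
Q = 475 L/s = 41040 m³/d
t = ΔV / Q = 9.828 × 10^6 m³ / 41040 m³/d = 239.5 d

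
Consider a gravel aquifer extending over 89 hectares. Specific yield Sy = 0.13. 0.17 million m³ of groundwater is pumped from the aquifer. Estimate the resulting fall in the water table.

A = 89 hectares = 8.9 × 10^5 m²
ΔV = 0.17 million m³ = 1.7 × 10^5 m³
Δh = ΔV / (Sy × A) = 1.7 × 10^5 m³ / (0.13 × 8.9 × 10^5 m²) = 1.469 m

Δh ≈ 1.47 m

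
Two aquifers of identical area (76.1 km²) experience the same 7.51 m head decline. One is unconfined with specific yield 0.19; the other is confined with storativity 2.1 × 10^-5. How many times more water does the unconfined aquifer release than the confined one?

A = 76.1 km² = 7.61 × 10^7 m²
Unconfined: ΔV_u = Sy × A × Δh = 0.19 × 7.61 × 10^7 × 7.51 = 1.086 × 10^8 m³
Confined: ΔV_c = S × A × Δh = 2.1 × 10^-5 × 7.61 × 10^7 × 7.51 = 12000 m³
Ratio = ΔV_u / ΔV_c = Sy / S = 0.19 / 2.1 × 10^-5 = 9048

ΔV_u / ΔV_c ≈ 9050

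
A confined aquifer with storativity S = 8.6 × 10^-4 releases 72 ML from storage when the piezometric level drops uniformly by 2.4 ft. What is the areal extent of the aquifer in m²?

A ≈ 1.14 × 10^8 m²

Δh = 2.4 ft = 0.7315 m
ΔV = 72 ML = 72000 m³
A = ΔV / (S × Δh) = 72000 / (8.6 × 10^-4 × 0.7315) = 1.144 × 10^8 m²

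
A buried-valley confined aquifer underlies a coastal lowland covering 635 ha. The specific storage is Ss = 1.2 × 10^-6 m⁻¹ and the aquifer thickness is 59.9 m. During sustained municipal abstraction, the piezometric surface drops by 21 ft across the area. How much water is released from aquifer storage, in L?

S = Ss × b = 1.2 × 10^-6 m⁻¹ × 59.9 m = 7.188 × 10^-5
A = 635 ha = 6.35 × 10^6 m²
Δh = 21 ft = 6.401 m
ΔV = S × A × Δh = 7.188 × 10^-5 × 6.35 × 10^6 m² × 6.401 m = 2922 m³
ΔV = 2922 m³ = 2.922 × 10^6 L

ΔV ≈ 2.92 × 10^6 L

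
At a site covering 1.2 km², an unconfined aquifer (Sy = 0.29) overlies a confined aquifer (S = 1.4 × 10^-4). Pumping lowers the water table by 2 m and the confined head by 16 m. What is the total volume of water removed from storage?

ΔV ≈ 6.99 × 10^5 m³

A = 1.2 km² = 1.2 × 10^6 m²
Unconfined: ΔV_u = Sy × A × Δh_u = 0.29 × 1.2 × 10^6 × 2 = 6.96 × 10^5 m³
Confined: ΔV_c = S × A × Δh_c = 1.4 × 10^-4 × 1.2 × 10^6 × 16 = 2688 m³
Total ΔV = 6.96 × 10^5 + 2688 = 6.987 × 10^5 m³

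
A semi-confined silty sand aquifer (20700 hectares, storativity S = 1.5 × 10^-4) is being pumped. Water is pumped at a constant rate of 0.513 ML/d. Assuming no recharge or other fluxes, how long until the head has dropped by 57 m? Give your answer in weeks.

t ≈ 493 weeks

A = 20700 hectares = 2.07 × 10^8 m²
ΔV = S × A × Δh = 1.5 × 10^-4 × 2.07 × 10^8 × 57 = 1.77 × 10^6 m³
Q = 0.513 ML/d = 513 m³/d
t = ΔV / Q = 1.77 × 10^6 m³ / 513 m³/d = 3450 d
t = 3450 d ≈ 492.9 weeks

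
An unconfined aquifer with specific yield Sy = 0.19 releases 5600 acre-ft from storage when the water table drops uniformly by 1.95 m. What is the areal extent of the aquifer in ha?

A ≈ 1860 ha

ΔV = 5600 acre-ft = 6.907 × 10^6 m³
A = ΔV / (Sy × Δh) = 6.907 × 10^6 / (0.19 × 1.95) = 1.864 × 10^7 m²
A = 1.864 × 10^7 m² = 1864 ha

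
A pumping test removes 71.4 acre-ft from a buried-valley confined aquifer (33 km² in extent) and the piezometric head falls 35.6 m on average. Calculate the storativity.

S ≈ 7.5 × 10^-5

A = 33 km² = 3.3 × 10^7 m²
ΔV = 71.4 acre-ft = 88070 m³
S = ΔV / (A × Δh) = 88070 m³ / (3.3 × 10^7 m² × 35.6 m) = 7.497 × 10^-5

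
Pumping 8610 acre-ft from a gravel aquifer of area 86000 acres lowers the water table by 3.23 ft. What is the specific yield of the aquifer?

Sy ≈ 0.031

A = 86000 acres = 3.48 × 10^8 m²
Δh = 3.23 ft = 0.9845 m
ΔV = 8610 acre-ft = 1.062 × 10^7 m³
Sy = ΔV / (A × Δh) = 1.062 × 10^7 m³ / (3.48 × 10^8 m² × 0.9845 m) = 0.031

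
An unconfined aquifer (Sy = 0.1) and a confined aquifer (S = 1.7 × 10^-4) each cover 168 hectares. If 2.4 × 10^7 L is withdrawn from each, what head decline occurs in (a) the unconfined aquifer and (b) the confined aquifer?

Δh_u ≈ 0.143 m; Δh_c ≈ 84 m

A = 168 hectares = 1.68 × 10^6 m²
ΔV = 2.4 × 10^7 L = 24000 m³
Unconfined: Δh_u = ΔV/(Sy·A) = 24000/(0.1 × 1.68 × 10^6) = 0.1429 m
Confined: Δh_c = ΔV/(S·A) = 24000/(1.7 × 10^-4 × 1.68 × 10^6) = 84.03 m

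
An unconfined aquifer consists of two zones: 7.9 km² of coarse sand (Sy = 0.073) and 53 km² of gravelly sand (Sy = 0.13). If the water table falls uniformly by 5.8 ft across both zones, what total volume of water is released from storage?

A₁ = 7.9 km² = 7.9 × 10^6 m²; A₂ = 53 km² = 5.3 × 10^7 m²
Δh = 5.8 ft = 1.768 m
ΔV₁ = 0.073 × 7.9 × 10^6 × 1.768 = 1.02 × 10^6 m³
ΔV₂ = 0.13 × 5.3 × 10^7 × 1.768 = 1.218 × 10^7 m³
ΔV = ΔV₁ + ΔV₂ = 1.32 × 10^7 m³

ΔV ≈ 1.32 × 10^7 m³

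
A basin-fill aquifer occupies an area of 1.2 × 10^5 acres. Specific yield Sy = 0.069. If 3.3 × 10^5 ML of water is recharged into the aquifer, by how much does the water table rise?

A = 1.2 × 10^5 acres = 4.856 × 10^8 m²
ΔV = 3.3 × 10^5 ML = 3.3 × 10^8 m³
Δh = ΔV / (Sy × A) = 3.3 × 10^8 m³ / (0.069 × 4.856 × 10^8 m²) = 9.848 m

Δh ≈ 9.85 m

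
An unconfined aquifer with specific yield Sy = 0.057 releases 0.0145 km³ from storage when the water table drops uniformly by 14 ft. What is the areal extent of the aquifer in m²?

A ≈ 5.96 × 10^7 m²

Δh = 14 ft = 4.267 m
ΔV = 0.0145 km³ = 1.45 × 10^7 m³
A = ΔV / (Sy × Δh) = 1.45 × 10^7 / (0.057 × 4.267) = 5.961 × 10^7 m²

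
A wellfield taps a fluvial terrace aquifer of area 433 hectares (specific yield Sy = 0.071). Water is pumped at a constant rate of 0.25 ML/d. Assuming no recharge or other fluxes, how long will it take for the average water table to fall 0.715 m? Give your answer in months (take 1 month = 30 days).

A = 433 hectares = 4.33 × 10^6 m²
ΔV = Sy × A × Δh = 0.071 × 4.33 × 10^6 × 0.715 = 2.198 × 10^5 m³
Q = 0.25 ML/d = 250 m³/d
t = ΔV / Q = 2.198 × 10^5 m³ / 250 m³/d = 879.2 d
t = 879.2 d ≈ 29.31 months

t ≈ 29.3 months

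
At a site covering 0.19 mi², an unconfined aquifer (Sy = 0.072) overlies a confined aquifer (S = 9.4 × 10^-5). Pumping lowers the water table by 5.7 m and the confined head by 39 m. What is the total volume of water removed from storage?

ΔV ≈ 2.04 × 10^5 m³

A = 0.19 mi² = 4.921 × 10^5 m²
Unconfined: ΔV_u = Sy × A × Δh_u = 0.072 × 4.921 × 10^5 × 5.7 = 2.02 × 10^5 m³
Confined: ΔV_c = S × A × Δh_c = 9.4 × 10^-5 × 4.921 × 10^5 × 39 = 1804 m³
Total ΔV = 2.02 × 10^5 + 1804 = 2.038 × 10^5 m³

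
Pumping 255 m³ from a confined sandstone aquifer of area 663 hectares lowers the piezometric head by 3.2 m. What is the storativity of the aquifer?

S ≈ 1.2 × 10^-5

A = 663 hectares = 6.63 × 10^6 m²
S = ΔV / (A × Δh) = 255 m³ / (6.63 × 10^6 m² × 3.2 m) = 1.202 × 10^-5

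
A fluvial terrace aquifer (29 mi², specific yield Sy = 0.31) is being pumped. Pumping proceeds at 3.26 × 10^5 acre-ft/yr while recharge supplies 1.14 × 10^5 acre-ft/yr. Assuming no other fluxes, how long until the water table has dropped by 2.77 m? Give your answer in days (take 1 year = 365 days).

A = 29 mi² = 7.511 × 10^7 m²
ΔV = Sy × A × Δh = 0.31 × 7.511 × 10^7 × 2.77 = 6.45 × 10^7 m³
Net withdrawal = 3.26 × 10^5 − 1.14 × 10^5 = 2.12 × 10^5 acre-ft/yr = 7.164 × 10^5 m³/d
t = ΔV / Q = 6.45 × 10^7 m³ / 7.164 × 10^5 m³/d = 90.02 d

t ≈ 90 days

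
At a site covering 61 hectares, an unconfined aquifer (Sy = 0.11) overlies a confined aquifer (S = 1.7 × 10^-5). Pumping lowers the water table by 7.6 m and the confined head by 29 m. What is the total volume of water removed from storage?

A = 61 hectares = 6.1 × 10^5 m²
Unconfined: ΔV_u = Sy × A × Δh_u = 0.11 × 6.1 × 10^5 × 7.6 = 5.1 × 10^5 m³
Confined: ΔV_c = S × A × Δh_c = 1.7 × 10^-5 × 6.1 × 10^5 × 29 = 300.7 m³
Total ΔV = 5.1 × 10^5 + 300.7 = 5.103 × 10^5 m³

ΔV ≈ 5.1 × 10^5 m³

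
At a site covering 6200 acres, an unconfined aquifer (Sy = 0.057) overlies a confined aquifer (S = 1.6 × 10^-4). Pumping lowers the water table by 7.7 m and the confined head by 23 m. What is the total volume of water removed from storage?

ΔV ≈ 1.11 × 10^7 m³

A = 6200 acres = 2.509 × 10^7 m²
Unconfined: ΔV_u = Sy × A × Δh_u = 0.057 × 2.509 × 10^7 × 7.7 = 1.101 × 10^7 m³
Confined: ΔV_c = S × A × Δh_c = 1.6 × 10^-4 × 2.509 × 10^7 × 23 = 92330 m³
Total ΔV = 1.101 × 10^7 + 92330 = 1.11 × 10^7 m³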